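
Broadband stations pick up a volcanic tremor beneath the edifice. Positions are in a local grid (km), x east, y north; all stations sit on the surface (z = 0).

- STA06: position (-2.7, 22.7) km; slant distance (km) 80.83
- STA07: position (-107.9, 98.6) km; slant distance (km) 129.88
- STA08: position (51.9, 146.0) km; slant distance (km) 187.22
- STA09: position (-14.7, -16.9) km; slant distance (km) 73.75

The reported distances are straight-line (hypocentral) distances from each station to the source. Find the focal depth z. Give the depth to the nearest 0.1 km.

Each station gives a sphere (x−x_i)² + (y−y_i)² + z² = d_i² (stations at z=0).
Subtracting the STA06 sphere from STA07 and STA08: z² cancels, leaving linear equations in x and y:
-210.4 x + 151.8 y = 10506.46
109.2 x + 246.6 y = -5030.81
Solving: x ≈ -49.000, y ≈ 1.297 km (keep extra digits for the depth step; rounded: -49.0, 1.3).
Then from the STA06 sphere: z² = 80.83² − (x + 2.7)² − (y − 22.7)² with x = -49.000, y = 1.297, so z ≈ 62.703 ≈ 62.7 km.
Check against STA09 (with the unrounded solution): distance 73.75 ≈ 73.75 km. ✓

z ≈ 62.7 km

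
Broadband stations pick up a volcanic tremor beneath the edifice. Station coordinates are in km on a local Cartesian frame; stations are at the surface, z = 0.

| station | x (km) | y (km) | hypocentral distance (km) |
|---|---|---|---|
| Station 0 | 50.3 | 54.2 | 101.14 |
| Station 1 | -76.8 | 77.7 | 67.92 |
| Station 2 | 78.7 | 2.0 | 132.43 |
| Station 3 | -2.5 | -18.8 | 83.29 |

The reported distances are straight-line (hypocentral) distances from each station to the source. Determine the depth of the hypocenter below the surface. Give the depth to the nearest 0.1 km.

depth ≈ 43.9 km

Each station gives a sphere (x−x_i)² + (y−y_i)² + z² = d_i² (stations at z=0).
Subtracting the Station 0 sphere from Station 1 and Station 2: z² cancels, leaving linear equations in x and y:
-254.2 x + 47.0 y = 12083.97
56.8 x − 104.4 y = -6578.45
Solving: x ≈ -39.900, y ≈ 41.304 km (keep extra digits for the depth step; rounded: -39.9, 41.3).
Then from the Station 0 sphere: z² = 101.14² − (x − 50.3)² − (y − 54.2)² with x = -39.900, y = 41.304, so z ≈ 43.897 ≈ 43.9 km.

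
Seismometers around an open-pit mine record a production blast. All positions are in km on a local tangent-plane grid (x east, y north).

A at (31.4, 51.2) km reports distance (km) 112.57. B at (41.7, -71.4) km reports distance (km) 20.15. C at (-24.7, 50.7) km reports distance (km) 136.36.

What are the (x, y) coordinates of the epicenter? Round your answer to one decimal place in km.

57.1 km east, -58.4 km north

Circle about each station: (x − 31.4)² + (y − 51.2)² = 112.57²; (x − 41.7)² + (y + 71.4)² = 20.15²; (x + 24.7)² + (y − 50.7)² = 136.36².
Subtracting the A equation from the B and C equations removes the quadratic terms:
20.6 x − 245.2 y = 15495.43
-112.2 x − 1.0 y = -6348.86
Solving the 2×2 system: x ≈ 57.1, y ≈ -58.4 km.
Check against A (with the unrounded x, y): √((x − 31.4)²+(y − 51.2)²) = 112.57 ≈ 112.57 km. ✓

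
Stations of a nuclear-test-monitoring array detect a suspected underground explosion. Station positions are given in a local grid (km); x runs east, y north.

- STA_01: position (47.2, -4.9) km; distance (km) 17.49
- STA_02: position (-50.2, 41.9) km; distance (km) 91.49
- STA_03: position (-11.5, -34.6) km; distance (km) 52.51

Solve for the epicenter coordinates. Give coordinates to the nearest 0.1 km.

(29.9, -2.3)

Circle about each station: (x − 47.2)² + (y + 4.9)² = 17.49²; (x + 50.2)² + (y − 41.9)² = 91.49²; (x + 11.5)² + (y + 34.6)² = 52.51².
Subtracting the STA_01 equation from the STA_02 and STA_03 equations removes the quadratic terms:
-194.8 x + 93.6 y = -6040.72
-117.4 x − 59.4 y = -3373.84
Solving the 2×2 system: x ≈ 29.9, y ≈ -2.3 km.
Check against STA_01 (with the unrounded x, y): √((x − 47.2)²+(y + 4.9)²) = 17.49 ≈ 17.49 km. ✓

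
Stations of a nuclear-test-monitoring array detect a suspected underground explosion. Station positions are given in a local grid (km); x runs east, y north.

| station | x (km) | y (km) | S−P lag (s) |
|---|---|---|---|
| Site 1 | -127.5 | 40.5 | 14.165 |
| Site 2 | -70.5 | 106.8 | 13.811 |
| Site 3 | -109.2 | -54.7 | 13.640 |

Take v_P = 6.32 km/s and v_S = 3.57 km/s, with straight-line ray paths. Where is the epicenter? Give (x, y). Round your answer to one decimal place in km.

-16.1 km east, 7.4 km north

Distance from S−P lag: d = Δt · v_P v_S / (v_P − v_S) = Δt · (6.32·3.57)/(6.32−3.57) ≈ 8.2045·Δt.
So d_Site 1 = 116.22, d_Site 2 = 113.31, d_Site 3 = 111.91 km.
Circle about each station: (x + 127.5)² + (y − 40.5)² = 116.22²; (x + 70.5)² + (y − 106.8)² = 113.31²; (x + 109.2)² + (y + 54.7)² = 111.91².
Subtracting the Site 1 equation from the Site 2 and Site 3 equations removes the quadratic terms:
114.0 x + 132.6 y = -852.08
36.6 x − 190.4 y = -1996.53
Solving the 2×2 system: x ≈ -16.1, y ≈ 7.4 km.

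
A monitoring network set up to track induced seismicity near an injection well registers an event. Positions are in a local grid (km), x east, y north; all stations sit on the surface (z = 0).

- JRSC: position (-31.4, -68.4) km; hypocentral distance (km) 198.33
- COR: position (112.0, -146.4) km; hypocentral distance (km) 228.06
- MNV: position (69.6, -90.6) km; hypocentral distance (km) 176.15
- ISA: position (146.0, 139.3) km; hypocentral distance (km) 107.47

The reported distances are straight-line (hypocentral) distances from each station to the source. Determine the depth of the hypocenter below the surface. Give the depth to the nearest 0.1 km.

depth ≈ 64.7 km

Each station gives a sphere (x−x_i)² + (y−y_i)² + z² = d_i² (stations at z=0).
Subtracting the JRSC sphere from COR and MNV: z² cancels, leaving linear equations in x and y:
286.8 x − 156.0 y = 15635.87
202.0 x − 44.4 y = 15693.97
Solving: x ≈ 93.408, y ≈ 71.497 km (keep extra digits for the depth step; rounded: 93.4, 71.5).
Then from the JRSC sphere: z² = 198.33² − (x + 31.4)² − (y + 68.4)² with x = 93.408, y = 71.497, so z ≈ 64.704 ≈ 64.7 km.
Check against ISA (with the unrounded solution): distance 107.47 ≈ 107.47 km. ✓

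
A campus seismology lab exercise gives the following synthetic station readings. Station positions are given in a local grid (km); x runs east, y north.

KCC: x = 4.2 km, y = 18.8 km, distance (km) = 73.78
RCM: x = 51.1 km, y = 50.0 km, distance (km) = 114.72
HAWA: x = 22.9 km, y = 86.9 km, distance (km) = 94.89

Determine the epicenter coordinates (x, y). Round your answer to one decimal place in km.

Circle about each station: (x − 4.2)² + (y − 18.8)² = 73.78²; (x − 51.1)² + (y − 50.0)² = 114.72²; (x − 22.9)² + (y − 86.9)² = 94.89².
Subtracting pairs of circle equations eliminates x²+y² and gives linear equations (the radical axes):
93.8 x + 62.4 y = -2977.06
37.4 x + 136.2 y = 4144.32
Solving the 2×2 system: x ≈ -63.6, y ≈ 47.9 km.
Check against KCC (with the unrounded x, y): √((x − 4.2)²+(y − 18.8)²) = 73.78 ≈ 73.78 km. ✓

x ≈ -63.6 km, y ≈ 47.9 km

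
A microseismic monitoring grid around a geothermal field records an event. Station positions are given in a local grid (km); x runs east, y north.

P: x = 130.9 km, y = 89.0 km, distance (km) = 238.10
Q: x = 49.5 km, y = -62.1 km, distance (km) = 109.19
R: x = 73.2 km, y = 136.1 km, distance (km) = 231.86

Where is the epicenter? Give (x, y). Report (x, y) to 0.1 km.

(-59.4, -54.1)

Circle about each station: (x − 130.9)² + (y − 89.0)² = 238.10²; (x − 49.5)² + (y + 62.1)² = 109.19²; (x − 73.2)² + (y − 136.1)² = 231.86².
Subtracting the P equation from the Q and R equations removes the quadratic terms:
-162.8 x − 302.2 y = 26020.00
-115.4 x + 94.2 y = 1758.19
Solving the 2×2 system: x ≈ -59.4, y ≈ -54.1 km.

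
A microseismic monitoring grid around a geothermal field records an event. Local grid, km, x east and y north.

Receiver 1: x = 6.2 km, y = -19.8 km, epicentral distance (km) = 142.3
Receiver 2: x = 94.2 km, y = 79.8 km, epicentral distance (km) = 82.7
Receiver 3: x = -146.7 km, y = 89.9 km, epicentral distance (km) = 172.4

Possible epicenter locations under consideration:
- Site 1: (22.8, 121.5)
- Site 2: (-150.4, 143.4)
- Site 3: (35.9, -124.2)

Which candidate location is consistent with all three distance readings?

For each candidate, compare |candidate − station| to the reported distance:
Site 1: residuals Receiver 1 0.0, Receiver 2 0.0, Receiver 3 0.0 → max 0.0 km
Site 2: residuals Receiver 1 83.9, Receiver 2 170.0, Receiver 3 118.8 → max 170.0 km
Site 3: residuals Receiver 1 33.8, Receiver 2 129.5, Receiver 3 109.0 → max 129.5 km
Only Site 1 has all residuals ≈ 0.

Site 1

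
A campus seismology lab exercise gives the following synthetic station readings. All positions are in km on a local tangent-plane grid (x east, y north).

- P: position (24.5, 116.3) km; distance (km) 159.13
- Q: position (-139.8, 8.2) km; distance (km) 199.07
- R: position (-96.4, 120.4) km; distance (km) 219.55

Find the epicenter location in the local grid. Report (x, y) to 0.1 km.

Circle about each station: (x − 24.5)² + (y − 116.3)² = 159.13²; (x + 139.8)² + (y − 8.2)² = 199.07²; (x + 96.4)² + (y − 120.4)² = 219.55².
Subtracting the P equation from the Q and R equations removes the quadratic terms:
-328.6 x − 216.2 y = -8821.17
-241.8 x + 8.2 y = -13216.67
Solving the 2×2 system: x ≈ 53.3, y ≈ -40.2 km.

x ≈ 53.3 km, y ≈ -40.2 km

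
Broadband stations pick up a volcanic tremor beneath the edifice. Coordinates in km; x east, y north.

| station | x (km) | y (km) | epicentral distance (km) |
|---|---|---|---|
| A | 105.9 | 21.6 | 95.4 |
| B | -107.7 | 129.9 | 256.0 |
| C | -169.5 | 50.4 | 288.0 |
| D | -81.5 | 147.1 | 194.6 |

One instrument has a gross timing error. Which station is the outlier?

B

Solve using three stations at a time. Using A, C, D (subtract circle equations pairwise → linear system) gives (x, y) ≈ (110.7, 116.8).
Distances from that point to each station vs reported:
  A: calculated 95.4 vs reported 95.4 → residual 0.0 km
  B: calculated 218.8 vs reported 256.0 → residual 37.2 km
  C: calculated 288.0 vs reported 288.0 → residual 0.0 km
  D: calculated 194.6 vs reported 194.6 → residual 0.0 km
A, C, D are mutually consistent (residuals ≈ 0); B is off by 37.2 km.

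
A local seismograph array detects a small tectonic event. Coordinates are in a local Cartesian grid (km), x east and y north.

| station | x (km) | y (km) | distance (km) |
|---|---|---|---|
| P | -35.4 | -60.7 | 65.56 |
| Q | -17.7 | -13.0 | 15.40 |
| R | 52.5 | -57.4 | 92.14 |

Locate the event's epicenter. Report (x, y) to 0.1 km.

-17.6 km east, 2.4 km north

Circle about each station: (x + 35.4)² + (y + 60.7)² = 65.56²; (x + 17.7)² + (y + 13.0)² = 15.40²; (x − 52.5)² + (y + 57.4)² = 92.14².
Subtracting pairs of circle equations eliminates x²+y² and gives linear equations (the radical axes):
35.4 x + 95.4 y = -394.41
175.8 x + 6.6 y = -3078.31
Solving the 2×2 system: x ≈ -17.6, y ≈ 2.4 km.
Check against P (with the unrounded x, y): √((x + 35.4)²+(y + 60.7)²) = 65.56 ≈ 65.56 km. ✓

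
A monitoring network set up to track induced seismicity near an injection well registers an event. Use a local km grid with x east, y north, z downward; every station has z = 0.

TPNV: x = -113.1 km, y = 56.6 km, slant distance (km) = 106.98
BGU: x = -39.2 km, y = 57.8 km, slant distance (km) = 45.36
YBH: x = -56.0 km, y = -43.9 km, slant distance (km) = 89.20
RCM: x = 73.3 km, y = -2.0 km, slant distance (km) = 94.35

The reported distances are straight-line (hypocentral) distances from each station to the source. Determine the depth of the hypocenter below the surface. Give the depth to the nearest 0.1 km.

23.7 km

Each station gives a sphere (x−x_i)² + (y−y_i)² + z² = d_i² (stations at z=0).
Subtracting the TPNV sphere from BGU and YBH: z² cancels, leaving linear equations in x and y:
147.8 x + 2.4 y = -1730.50
114.2 x − 201.0 y = -7443.88
Solving: x ≈ -12.197, y ≈ 30.104 km (keep extra digits for the depth step; rounded: -12.2, 30.1).
Then from the TPNV sphere: z² = 106.98² − (x + 113.1)² − (y − 56.6)² with x = -12.197, y = 30.104, so z ≈ 23.691 ≈ 23.7 km.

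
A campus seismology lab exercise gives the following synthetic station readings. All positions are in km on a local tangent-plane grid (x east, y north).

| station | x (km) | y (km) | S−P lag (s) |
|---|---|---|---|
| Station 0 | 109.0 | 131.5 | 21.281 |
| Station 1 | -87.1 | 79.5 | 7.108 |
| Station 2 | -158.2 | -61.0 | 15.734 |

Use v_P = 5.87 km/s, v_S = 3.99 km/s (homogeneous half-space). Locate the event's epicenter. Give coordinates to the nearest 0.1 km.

x ≈ -156.1 km, y ≈ 135.0 km

Distance from S−P lag: d = Δt · v_P v_S / (v_P − v_S) = Δt · (5.87·3.99)/(5.87−3.99) ≈ 12.4581·Δt.
So d_Station 0 = 265.12, d_Station 1 = 88.55, d_Station 2 = 196.02 km.
Circle about each station: (x − 109.0)² + (y − 131.5)² = 265.12²; (x + 87.1)² + (y − 79.5)² = 88.55²; (x + 158.2)² + (y + 61.0)² = 196.02².
Subtracting the Station 0 equation from the Station 1 and Station 2 equations removes the quadratic terms:
-392.2 x − 104.0 y = 47180.92
-534.4 x − 385.0 y = 31439.76
Solving the 2×2 system: x ≈ -156.1, y ≈ 135.0 km.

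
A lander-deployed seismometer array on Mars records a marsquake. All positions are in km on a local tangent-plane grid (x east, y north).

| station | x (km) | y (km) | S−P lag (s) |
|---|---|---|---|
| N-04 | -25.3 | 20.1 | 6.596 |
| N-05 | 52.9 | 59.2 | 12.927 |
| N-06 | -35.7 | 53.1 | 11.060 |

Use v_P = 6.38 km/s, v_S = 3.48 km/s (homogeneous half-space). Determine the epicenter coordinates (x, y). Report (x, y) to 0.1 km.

Distance from S−P lag: d = Δt · v_P v_S / (v_P − v_S) = Δt · (6.38·3.48)/(6.38−3.48) ≈ 7.6560·Δt.
So d_N-04 = 50.50, d_N-05 = 98.97, d_N-06 = 84.68 km.
Circle about each station: (x + 25.3)² + (y − 20.1)² = 50.50²; (x − 52.9)² + (y − 59.2)² = 98.97²; (x + 35.7)² + (y − 53.1)² = 84.68².
Subtracting the N-04 equation from the N-05 and N-06 equations removes the quadratic terms:
156.4 x + 78.2 y = -1985.86
-20.8 x + 66.0 y = -1570.45
Solving the 2×2 system: x ≈ -0.7, y ≈ -24.0 km.

x ≈ -0.7 km, y ≈ -24.0 km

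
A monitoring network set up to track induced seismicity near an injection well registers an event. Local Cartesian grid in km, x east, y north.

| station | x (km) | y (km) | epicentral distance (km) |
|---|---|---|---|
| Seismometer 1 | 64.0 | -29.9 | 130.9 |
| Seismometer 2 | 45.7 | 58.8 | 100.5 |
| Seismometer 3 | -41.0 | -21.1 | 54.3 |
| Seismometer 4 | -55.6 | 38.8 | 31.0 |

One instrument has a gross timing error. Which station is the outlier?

Seismometer 4

Solve using three stations at a time. Using Seismometer 1, Seismometer 2, Seismometer 3 (subtract circle equations pairwise → linear system) gives (x, y) ≈ (-51.2, 32.2).
Distances from that point to each station vs reported:
  Seismometer 1: calculated 130.9 vs reported 130.9 → residual 0.0 km
  Seismometer 2: calculated 100.5 vs reported 100.5 → residual 0.0 km
  Seismometer 3: calculated 54.3 vs reported 54.3 → residual 0.0 km
  Seismometer 4: calculated 7.9 vs reported 31.0 → residual 23.1 km
Seismometer 1, Seismometer 2, Seismometer 3 are mutually consistent (residuals ≈ 0); Seismometer 4 is off by 23.1 km.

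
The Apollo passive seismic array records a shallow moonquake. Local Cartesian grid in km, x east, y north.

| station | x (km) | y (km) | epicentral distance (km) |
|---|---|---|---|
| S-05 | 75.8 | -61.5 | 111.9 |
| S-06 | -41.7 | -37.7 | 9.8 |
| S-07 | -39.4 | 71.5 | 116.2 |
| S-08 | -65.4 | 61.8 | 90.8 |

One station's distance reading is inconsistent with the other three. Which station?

Solve using three stations at a time. Using S-05, S-06, S-07 (subtract circle equations pairwise → linear system) gives (x, y) ≈ (-34.8, -44.6).
Distances from that point to each station vs reported:
  S-05: calculated 111.9 vs reported 111.9 → residual 0.0 km
  S-06: calculated 9.8 vs reported 9.8 → residual 0.0 km
  S-07: calculated 116.2 vs reported 116.2 → residual 0.0 km
  S-08: calculated 110.7 vs reported 90.8 → residual 19.9 km
S-05, S-06, S-07 are mutually consistent (residuals ≈ 0); S-08 is off by 19.9 km.

S-08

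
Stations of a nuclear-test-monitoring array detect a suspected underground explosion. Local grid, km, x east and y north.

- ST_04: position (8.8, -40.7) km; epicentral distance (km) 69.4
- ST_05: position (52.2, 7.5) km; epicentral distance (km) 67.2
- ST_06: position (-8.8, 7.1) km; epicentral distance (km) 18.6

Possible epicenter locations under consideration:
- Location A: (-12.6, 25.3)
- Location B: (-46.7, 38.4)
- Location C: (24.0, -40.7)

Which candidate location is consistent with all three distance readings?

Location A

For each candidate, compare |candidate − station| to the reported distance:
Location A: residuals ST_04 0.0, ST_05 0.0, ST_06 0.0 → max 0.0 km
Location B: residuals ST_04 27.2, ST_05 36.4, ST_06 30.6 → max 36.4 km
Location C: residuals ST_04 54.2, ST_05 11.4, ST_06 39.4 → max 54.2 km
Only Location A has all residuals ≈ 0.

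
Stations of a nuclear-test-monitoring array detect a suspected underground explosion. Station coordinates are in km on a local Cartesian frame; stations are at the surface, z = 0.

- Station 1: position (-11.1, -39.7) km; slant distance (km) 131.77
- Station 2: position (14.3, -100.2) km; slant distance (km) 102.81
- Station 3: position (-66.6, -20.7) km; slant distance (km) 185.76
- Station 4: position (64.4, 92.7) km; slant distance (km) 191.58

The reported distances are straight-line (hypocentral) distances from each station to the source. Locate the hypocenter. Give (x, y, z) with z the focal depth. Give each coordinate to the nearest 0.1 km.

Each station gives a sphere (x−x_i)² + (y−y_i)² + z² = d_i² (stations at z=0).
Subtracting the Station 1 sphere from Station 2 and Station 3: z² cancels, leaving linear equations in x and y:
50.8 x − 121.0 y = 15338.67
-111.0 x + 38.0 y = -13978.69
Solving: x ≈ 96.391, y ≈ -86.298 km (keep extra digits for the depth step; rounded: 96.4, -86.3).
Then from the Station 1 sphere: z² = 131.77² − (x + 11.1)² − (y + 39.7)² with x = 96.391, y = -86.298, so z ≈ 60.313 ≈ 60.3 km.

x ≈ 96.4 km, y ≈ -86.3 km, depth ≈ 60.3 km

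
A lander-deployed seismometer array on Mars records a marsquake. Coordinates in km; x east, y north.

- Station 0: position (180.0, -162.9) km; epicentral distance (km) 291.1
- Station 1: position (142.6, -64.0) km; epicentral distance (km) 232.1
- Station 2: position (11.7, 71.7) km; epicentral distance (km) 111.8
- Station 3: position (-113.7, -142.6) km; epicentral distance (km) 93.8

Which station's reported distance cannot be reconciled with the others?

Station 2

Solve using three stations at a time. Using Station 0, Station 1, Station 3 (subtract circle equations pairwise → linear system) gives (x, y) ≈ (-89.2, -52.1).
Distances from that point to each station vs reported:
  Station 0: calculated 291.1 vs reported 291.1 → residual 0.0 km
  Station 1: calculated 232.1 vs reported 232.1 → residual 0.0 km
  Station 2: calculated 159.7 vs reported 111.8 → residual 47.9 km
  Station 3: calculated 93.8 vs reported 93.8 → residual 0.0 km
Station 0, Station 1, Station 3 are mutually consistent (residuals ≈ 0); Station 2 is off by 47.9 km.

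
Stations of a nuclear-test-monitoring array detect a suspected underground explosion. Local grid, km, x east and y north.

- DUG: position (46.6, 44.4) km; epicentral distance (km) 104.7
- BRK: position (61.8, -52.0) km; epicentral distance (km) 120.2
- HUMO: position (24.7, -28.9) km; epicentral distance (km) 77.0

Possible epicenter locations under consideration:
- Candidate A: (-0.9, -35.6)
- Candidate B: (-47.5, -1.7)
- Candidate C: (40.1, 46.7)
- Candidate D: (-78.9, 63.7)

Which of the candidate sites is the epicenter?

For each candidate, compare |candidate − station| to the reported distance:
Candidate A: residuals DUG 11.7, BRK 55.4, HUMO 50.5 → max 55.4 km
Candidate B: residuals DUG 0.1, BRK 0.1, HUMO 0.2 → max 0.2 km
Candidate C: residuals DUG 97.8, BRK 19.1, HUMO 0.2 → max 97.8 km
Candidate D: residuals DUG 22.3, BRK 62.0, HUMO 62.0 → max 62.0 km
Only Candidate B has all residuals ≈ 0.

Candidate B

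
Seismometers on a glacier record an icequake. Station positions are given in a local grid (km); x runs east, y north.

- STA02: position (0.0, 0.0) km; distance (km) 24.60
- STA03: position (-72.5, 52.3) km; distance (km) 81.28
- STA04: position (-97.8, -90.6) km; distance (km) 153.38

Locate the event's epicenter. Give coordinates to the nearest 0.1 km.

3.8 km east, 24.3 km north

Circle about each station: x² + y² = 24.60²; (x + 72.5)² + (y − 52.3)² = 81.28²; (x + 97.8)² + (y + 90.6)² = 153.38².
Subtracting pairs of circle equations eliminates x²+y² and gives linear equations (the radical axes):
-145.0 x + 104.6 y = 1990.26
-195.6 x − 181.2 y = -5147.06
Solving the 2×2 system: x ≈ 3.8, y ≈ 24.3 km.
Check against STA02 (with the unrounded x, y): √(x²+y²) = 24.60 ≈ 24.60 km. ✓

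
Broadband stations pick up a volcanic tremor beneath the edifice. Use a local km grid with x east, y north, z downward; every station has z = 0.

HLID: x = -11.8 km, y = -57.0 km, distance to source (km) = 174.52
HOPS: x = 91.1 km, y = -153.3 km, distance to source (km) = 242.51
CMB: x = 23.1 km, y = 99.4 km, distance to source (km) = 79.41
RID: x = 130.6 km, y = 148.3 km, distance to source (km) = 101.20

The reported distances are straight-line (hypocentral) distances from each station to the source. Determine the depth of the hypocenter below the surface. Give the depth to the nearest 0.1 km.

z ≈ 55.4 km

Each station gives a sphere (x−x_i)² + (y−y_i)² + z² = d_i² (stations at z=0).
Subtracting the HLID sphere from HOPS and CMB: z² cancels, leaving linear equations in x and y:
205.8 x − 192.6 y = 57.99
69.8 x + 312.8 y = 31177.01
Solving: x ≈ 77.397, y ≈ 82.400 km (keep extra digits for the depth step; rounded: 77.4, 82.4).
Then from the HLID sphere: z² = 174.52² − (x + 11.8)² − (y + 57.0)² with x = 77.397, y = 82.400, so z ≈ 55.396 ≈ 55.4 km.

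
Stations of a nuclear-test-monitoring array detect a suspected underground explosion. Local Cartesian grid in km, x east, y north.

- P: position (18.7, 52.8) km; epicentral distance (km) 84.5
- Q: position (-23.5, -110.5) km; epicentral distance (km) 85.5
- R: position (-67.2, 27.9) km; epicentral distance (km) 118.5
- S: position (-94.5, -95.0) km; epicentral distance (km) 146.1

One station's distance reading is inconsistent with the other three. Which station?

Q

Solve using three stations at a time. Using P, R, S (subtract circle equations pairwise → linear system) gives (x, y) ≈ (36.3, -29.9).
Distances from that point to each station vs reported:
  P: calculated 84.5 vs reported 84.5 → residual 0.0 km
  Q: calculated 100.4 vs reported 85.5 → residual 14.9 km
  R: calculated 118.5 vs reported 118.5 → residual 0.0 km
  S: calculated 146.1 vs reported 146.1 → residual 0.0 km
P, R, S are mutually consistent (residuals ≈ 0); Q is off by 14.9 km.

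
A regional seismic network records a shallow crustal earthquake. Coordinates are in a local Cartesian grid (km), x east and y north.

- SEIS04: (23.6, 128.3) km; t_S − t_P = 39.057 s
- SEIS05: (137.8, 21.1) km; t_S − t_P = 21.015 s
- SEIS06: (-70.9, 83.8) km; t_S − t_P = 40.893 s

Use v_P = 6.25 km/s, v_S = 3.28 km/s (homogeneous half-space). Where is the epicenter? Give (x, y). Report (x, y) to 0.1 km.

121.2 km east, -123.0 km north

Distance from S−P lag: d = Δt · v_P v_S / (v_P − v_S) = Δt · (6.25·3.28)/(6.25−3.28) ≈ 6.9024·Δt.
So d_SEIS04 = 269.59, d_SEIS05 = 145.05, d_SEIS06 = 282.26 km.
Circle about each station: (x − 23.6)² + (y − 128.3)² = 269.59²; (x − 137.8)² + (y − 21.1)² = 145.05²; (x + 70.9)² + (y − 83.8)² = 282.26².
Subtracting pairs of circle equations eliminates x²+y² and gives linear equations (the radical axes):
228.4 x − 214.4 y = 54055.47
-189.0 x − 89.0 y = -11960.54
Solving the 2×2 system: x ≈ 121.2, y ≈ -123.0 km.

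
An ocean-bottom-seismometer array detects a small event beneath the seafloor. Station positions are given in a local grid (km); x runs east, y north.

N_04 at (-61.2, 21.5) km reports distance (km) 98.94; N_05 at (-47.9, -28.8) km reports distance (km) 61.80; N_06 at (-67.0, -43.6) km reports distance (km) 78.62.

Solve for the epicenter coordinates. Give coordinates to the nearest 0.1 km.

11.6 km east, -45.5 km north

Circle about each station: (x + 61.2)² + (y − 21.5)² = 98.94²; (x + 47.9)² + (y + 28.8)² = 61.80²; (x + 67.0)² + (y + 43.6)² = 78.62².
Subtracting the N_04 equation from the N_05 and N_06 equations removes the quadratic terms:
26.6 x − 100.6 y = 4886.04
-11.6 x − 130.2 y = 5790.29
Solving the 2×2 system: x ≈ 11.6, y ≈ -45.5 km.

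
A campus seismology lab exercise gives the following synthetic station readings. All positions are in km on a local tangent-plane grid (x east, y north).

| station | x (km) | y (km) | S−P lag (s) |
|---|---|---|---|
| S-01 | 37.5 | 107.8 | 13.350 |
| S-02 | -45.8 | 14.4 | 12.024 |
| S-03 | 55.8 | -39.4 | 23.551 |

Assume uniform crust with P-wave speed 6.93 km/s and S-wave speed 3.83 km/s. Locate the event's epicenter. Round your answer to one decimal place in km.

x ≈ -76.7 km, y ≈ 112.6 km

Distance from S−P lag: d = Δt · v_P v_S / (v_P − v_S) = Δt · (6.93·3.83)/(6.93−3.83) ≈ 8.5619·Δt.
So d_S-01 = 114.30, d_S-02 = 102.95, d_S-03 = 201.64 km.
Circle about each station: (x − 37.5)² + (y − 107.8)² = 114.30²; (x + 45.8)² + (y − 14.4)² = 102.95²; (x − 55.8)² + (y + 39.4)² = 201.64².
Subtracting pairs of circle equations eliminates x²+y² and gives linear equations (the radical axes):
-166.6 x − 186.8 y = -8256.30
36.6 x − 294.4 y = -35955.29
Solving the 2×2 system: x ≈ -76.7, y ≈ 112.6 km.
Check against S-01 (with the unrounded x, y): √((x − 37.5)²+(y − 107.8)²) = 114.29 ≈ 114.30 km. ✓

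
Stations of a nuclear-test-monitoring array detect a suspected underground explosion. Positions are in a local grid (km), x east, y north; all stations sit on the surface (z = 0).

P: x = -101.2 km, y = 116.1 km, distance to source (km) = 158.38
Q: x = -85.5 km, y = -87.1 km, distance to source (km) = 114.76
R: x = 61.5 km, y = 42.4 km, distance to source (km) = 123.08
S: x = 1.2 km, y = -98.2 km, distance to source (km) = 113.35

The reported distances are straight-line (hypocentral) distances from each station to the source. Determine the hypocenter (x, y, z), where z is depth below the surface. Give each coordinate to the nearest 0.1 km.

(-29.7, -9.9, 64.0)

Each station gives a sphere (x−x_i)² + (y−y_i)² + z² = d_i² (stations at z=0).
Subtracting the P sphere from Q and R: z² cancels, leaving linear equations in x and y:
31.4 x − 406.4 y = 3090.38
325.4 x − 147.4 y = -8205.10
Solving: x ≈ -29.699, y ≈ -9.899 km (keep extra digits for the depth step; rounded: -29.7, -9.9).
Then from the P sphere: z² = 158.38² − (x + 101.2)² − (y − 116.1)² with x = -29.699, y = -9.899, so z ≈ 64.001 ≈ 64.0 km.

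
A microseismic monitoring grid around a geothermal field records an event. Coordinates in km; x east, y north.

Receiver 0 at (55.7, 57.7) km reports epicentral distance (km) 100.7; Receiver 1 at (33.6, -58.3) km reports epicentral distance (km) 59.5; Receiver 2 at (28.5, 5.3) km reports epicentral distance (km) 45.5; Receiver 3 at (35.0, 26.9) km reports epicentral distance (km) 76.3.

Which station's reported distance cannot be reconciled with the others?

Receiver 3

Solve using three stations at a time. Using Receiver 0, Receiver 1, Receiver 2 (subtract circle equations pairwise → linear system) gives (x, y) ≈ (-10.4, -18.3).
Distances from that point to each station vs reported:
  Receiver 0: calculated 100.7 vs reported 100.7 → residual 0.0 km
  Receiver 1: calculated 59.5 vs reported 59.5 → residual 0.0 km
  Receiver 2: calculated 45.5 vs reported 45.5 → residual 0.0 km
  Receiver 3: calculated 64.0 vs reported 76.3 → residual 12.3 km
Receiver 0, Receiver 1, Receiver 2 are mutually consistent (residuals ≈ 0); Receiver 3 is off by 12.3 km.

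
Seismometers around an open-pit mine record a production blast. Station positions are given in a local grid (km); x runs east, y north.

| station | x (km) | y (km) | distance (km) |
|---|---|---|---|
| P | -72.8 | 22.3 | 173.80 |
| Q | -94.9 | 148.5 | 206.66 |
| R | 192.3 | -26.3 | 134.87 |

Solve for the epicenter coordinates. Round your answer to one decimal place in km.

Circle about each station: (x + 72.8)² + (y − 22.3)² = 173.80²; (x + 94.9)² + (y − 148.5)² = 206.66²; (x − 192.3)² + (y + 26.3)² = 134.87².
Subtracting the P equation from the Q and R equations removes the quadratic terms:
-44.2 x + 252.4 y = 12759.21
530.2 x − 97.2 y = 43890.37
Solving the 2×2 system: x ≈ 95.1, y ≈ 67.2 km.
Check against P (with the unrounded x, y): √((x + 72.8)²+(y − 22.3)²) = 173.80 ≈ 173.80 km. ✓

x ≈ 95.1 km, y ≈ 67.2 km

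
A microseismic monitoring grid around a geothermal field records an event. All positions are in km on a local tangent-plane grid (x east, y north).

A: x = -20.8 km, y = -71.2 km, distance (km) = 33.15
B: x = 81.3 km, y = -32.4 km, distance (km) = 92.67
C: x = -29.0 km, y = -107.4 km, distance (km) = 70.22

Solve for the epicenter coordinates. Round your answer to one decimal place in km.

Circle about each station: (x + 20.8)² + (y + 71.2)² = 33.15²; (x − 81.3)² + (y + 32.4)² = 92.67²; (x + 29.0)² + (y + 107.4)² = 70.22².
Subtracting pairs of circle equations eliminates x²+y² and gives linear equations (the radical axes):
204.2 x + 77.6 y = -5331.44
-16.4 x − 72.4 y = 3041.75
Solving the 2×2 system: x ≈ -11.1, y ≈ -39.5 km.

x ≈ -11.1 km, y ≈ -39.5 km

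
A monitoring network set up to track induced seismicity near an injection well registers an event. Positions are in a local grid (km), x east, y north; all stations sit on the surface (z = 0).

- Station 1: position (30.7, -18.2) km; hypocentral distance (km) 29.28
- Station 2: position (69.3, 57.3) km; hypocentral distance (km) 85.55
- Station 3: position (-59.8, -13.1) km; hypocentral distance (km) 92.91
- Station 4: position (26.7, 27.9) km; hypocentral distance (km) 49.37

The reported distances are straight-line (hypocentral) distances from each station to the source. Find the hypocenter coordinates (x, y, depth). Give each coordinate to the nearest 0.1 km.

Each station gives a sphere (x−x_i)² + (y−y_i)² + z² = d_i² (stations at z=0).
Subtracting the Station 1 sphere from Station 2 and Station 3: z² cancels, leaving linear equations in x and y:
77.2 x + 151.0 y = 350.57
-181.0 x + 10.2 y = -5301.03
Solving: x ≈ 28.594, y ≈ -12.298 km (keep extra digits for the depth step; rounded: 28.6, -12.3).
Then from the Station 1 sphere: z² = 29.28² − (x − 30.7)² − (y + 18.2)² with x = 28.594, y = -12.298, so z ≈ 28.602 ≈ 28.6 km.

x ≈ 28.6 km, y ≈ -12.3 km, depth ≈ 28.6 km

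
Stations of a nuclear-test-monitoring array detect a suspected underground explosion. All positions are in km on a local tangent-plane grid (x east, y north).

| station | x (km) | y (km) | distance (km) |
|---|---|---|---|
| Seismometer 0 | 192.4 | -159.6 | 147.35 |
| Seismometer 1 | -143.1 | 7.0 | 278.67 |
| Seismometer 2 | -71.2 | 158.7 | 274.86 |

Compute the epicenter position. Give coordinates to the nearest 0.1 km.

133.8 km east, -24.4 km north

Circle about each station: (x − 192.4)² + (y + 159.6)² = 147.35²; (x + 143.1)² + (y − 7.0)² = 278.67²; (x + 71.2)² + (y − 158.7)² = 274.86².
Subtracting pairs of circle equations eliminates x²+y² and gives linear equations (the radical axes):
-671.0 x + 333.2 y = -97908.26
-527.2 x + 636.6 y = -86070.79
Solving the 2×2 system: x ≈ 133.8, y ≈ -24.4 km.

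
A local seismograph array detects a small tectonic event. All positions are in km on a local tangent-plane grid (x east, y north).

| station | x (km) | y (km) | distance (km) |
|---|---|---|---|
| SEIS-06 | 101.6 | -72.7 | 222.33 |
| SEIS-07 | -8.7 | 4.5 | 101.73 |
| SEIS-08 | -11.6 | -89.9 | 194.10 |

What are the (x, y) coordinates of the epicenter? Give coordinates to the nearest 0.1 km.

Circle about each station: (x − 101.6)² + (y + 72.7)² = 222.33²; (x + 8.7)² + (y − 4.5)² = 101.73²; (x + 11.6)² + (y + 89.9)² = 194.10².
Subtracting the SEIS-06 equation from the SEIS-07 and SEIS-08 equations removes the quadratic terms:
-220.6 x + 154.4 y = 23569.73
-226.4 x − 34.4 y = 4364.54
Solving the 2×2 system: x ≈ -34.9, y ≈ 102.8 km.

-34.9 km east, 102.8 km north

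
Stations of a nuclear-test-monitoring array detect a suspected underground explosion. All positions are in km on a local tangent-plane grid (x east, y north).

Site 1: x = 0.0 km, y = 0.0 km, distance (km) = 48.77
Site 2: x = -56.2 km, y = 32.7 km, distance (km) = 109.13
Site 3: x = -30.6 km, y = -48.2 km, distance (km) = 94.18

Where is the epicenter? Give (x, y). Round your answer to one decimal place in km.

x ≈ 48.7 km, y ≈ 2.6 km

Circle about each station: x² + y² = 48.77²; (x + 56.2)² + (y − 32.7)² = 109.13²; (x + 30.6)² + (y + 48.2)² = 94.18².
Subtracting pairs of circle equations eliminates x²+y² and gives linear equations (the radical axes):
-112.4 x + 65.4 y = -5303.11
-61.2 x − 96.4 y = -3231.76
Solving the 2×2 system: x ≈ 48.7, y ≈ 2.6 km.
Check against Site 1 (with the unrounded x, y): √(x²+y²) = 48.77 ≈ 48.77 km. ✓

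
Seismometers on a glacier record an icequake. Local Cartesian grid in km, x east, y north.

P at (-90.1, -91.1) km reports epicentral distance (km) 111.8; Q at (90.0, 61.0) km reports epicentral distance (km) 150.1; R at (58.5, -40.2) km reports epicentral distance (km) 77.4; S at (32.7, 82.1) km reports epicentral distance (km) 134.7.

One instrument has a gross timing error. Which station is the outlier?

P

Solve using three stations at a time. Using Q, R, S (subtract circle equations pairwise → linear system) gives (x, y) ≈ (-18.9, -42.3).
Distances from that point to each station vs reported:
  P: calculated 86.3 vs reported 111.8 → residual 25.5 km
  Q: calculated 150.1 vs reported 150.1 → residual 0.0 km
  R: calculated 77.4 vs reported 77.4 → residual 0.0 km
  S: calculated 134.7 vs reported 134.7 → residual 0.0 km
Q, R, S are mutually consistent (residuals ≈ 0); P is off by 25.5 km.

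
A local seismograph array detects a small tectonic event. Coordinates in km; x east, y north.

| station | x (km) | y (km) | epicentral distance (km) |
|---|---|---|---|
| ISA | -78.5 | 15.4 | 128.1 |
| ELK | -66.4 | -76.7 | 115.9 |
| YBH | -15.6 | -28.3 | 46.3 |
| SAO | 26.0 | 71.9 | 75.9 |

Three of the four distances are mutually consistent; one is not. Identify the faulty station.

ISA

Solve using three stations at a time. Using ELK, YBH, SAO (subtract circle equations pairwise → linear system) gives (x, y) ≈ (23.9, -4.0).
Distances from that point to each station vs reported:
  ISA: calculated 104.3 vs reported 128.1 → residual 23.8 km
  ELK: calculated 115.9 vs reported 115.9 → residual 0.0 km
  YBH: calculated 46.4 vs reported 46.3 → residual 0.1 km
  SAO: calculated 76.0 vs reported 75.9 → residual 0.1 km
ELK, YBH, SAO are mutually consistent (residuals ≈ 0); ISA is off by 23.8 km.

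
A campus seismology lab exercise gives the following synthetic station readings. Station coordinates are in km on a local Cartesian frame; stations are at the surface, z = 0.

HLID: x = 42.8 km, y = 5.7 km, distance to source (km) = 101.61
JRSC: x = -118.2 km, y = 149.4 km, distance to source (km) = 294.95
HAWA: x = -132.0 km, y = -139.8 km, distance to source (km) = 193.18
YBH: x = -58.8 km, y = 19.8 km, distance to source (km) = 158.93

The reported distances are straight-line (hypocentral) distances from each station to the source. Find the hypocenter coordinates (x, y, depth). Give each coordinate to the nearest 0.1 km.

Each station gives a sphere (x−x_i)² + (y−y_i)² + z² = d_i² (stations at z=0).
Subtracting the HLID sphere from JRSC and HAWA: z² cancels, leaving linear equations in x and y:
-322.0 x + 287.4 y = -42243.64
-349.6 x − 291.0 y = 8109.79
Solving: x ≈ 51.304, y ≈ -89.505 km (keep extra digits for the depth step; rounded: 51.3, -89.5).
Then from the HLID sphere: z² = 101.61² − (x − 42.8)² − (y − 5.7)² with x = 51.304, y = -89.505, so z ≈ 34.471 ≈ 34.5 km.
Check against YBH (with the unrounded solution): distance 158.93 ≈ 158.93 km. ✓

x ≈ 51.3 km, y ≈ -89.5 km, depth ≈ 34.5 km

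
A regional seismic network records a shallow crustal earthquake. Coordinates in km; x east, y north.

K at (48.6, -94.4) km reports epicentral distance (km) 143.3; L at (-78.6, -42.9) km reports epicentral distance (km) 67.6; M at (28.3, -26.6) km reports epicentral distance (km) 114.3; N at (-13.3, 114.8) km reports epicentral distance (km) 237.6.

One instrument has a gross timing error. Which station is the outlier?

M

Solve using three stations at a time. Using K, L, N (subtract circle equations pairwise → linear system) gives (x, y) ≈ (-94.0, -108.7).
Distances from that point to each station vs reported:
  K: calculated 143.3 vs reported 143.3 → residual 0.0 km
  L: calculated 67.5 vs reported 67.6 → residual 0.1 km
  M: calculated 147.3 vs reported 114.3 → residual 33.0 km
  N: calculated 237.6 vs reported 237.6 → residual 0.0 km
K, L, N are mutually consistent (residuals ≈ 0); M is off by 33.0 km.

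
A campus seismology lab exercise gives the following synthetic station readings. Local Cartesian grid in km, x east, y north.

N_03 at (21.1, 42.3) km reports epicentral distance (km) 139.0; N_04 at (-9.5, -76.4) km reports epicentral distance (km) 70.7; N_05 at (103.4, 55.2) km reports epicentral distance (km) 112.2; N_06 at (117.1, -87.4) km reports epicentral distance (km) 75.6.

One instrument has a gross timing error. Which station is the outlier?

N_03

Solve using three stations at a time. Using N_04, N_05, N_06 (subtract circle equations pairwise → linear system) gives (x, y) ≈ (54.1, -45.6).
Distances from that point to each station vs reported:
  N_03: calculated 93.9 vs reported 139.0 → residual 45.1 km
  N_04: calculated 70.7 vs reported 70.7 → residual 0.0 km
  N_05: calculated 112.2 vs reported 112.2 → residual 0.0 km
  N_06: calculated 75.6 vs reported 75.6 → residual 0.0 km
N_04, N_05, N_06 are mutually consistent (residuals ≈ 0); N_03 is off by 45.1 km.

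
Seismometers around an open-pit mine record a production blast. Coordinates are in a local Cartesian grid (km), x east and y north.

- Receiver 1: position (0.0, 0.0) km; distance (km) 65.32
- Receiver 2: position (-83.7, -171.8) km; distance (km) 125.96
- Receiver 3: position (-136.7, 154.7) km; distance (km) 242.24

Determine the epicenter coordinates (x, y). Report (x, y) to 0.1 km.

Circle about each station: x² + y² = 65.32²; (x + 83.7)² + (y + 171.8)² = 125.96²; (x + 136.7)² + (y − 154.7)² = 242.24².
Subtracting the Receiver 1 equation from the Receiver 2 and Receiver 3 equations removes the quadratic terms:
-167.4 x − 343.6 y = 24921.71
-273.4 x + 309.4 y = -11794.54
Solving the 2×2 system: x ≈ -25.1, y ≈ -60.3 km.
Check against Receiver 1 (with the unrounded x, y): √(x²+y²) = 65.32 ≈ 65.32 km. ✓

-25.1 km east, -60.3 km north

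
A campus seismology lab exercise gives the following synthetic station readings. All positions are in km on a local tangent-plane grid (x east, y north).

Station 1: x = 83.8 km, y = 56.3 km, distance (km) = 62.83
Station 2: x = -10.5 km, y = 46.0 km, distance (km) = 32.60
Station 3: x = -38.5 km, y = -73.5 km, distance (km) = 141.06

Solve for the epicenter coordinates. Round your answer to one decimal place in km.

(21.0, 54.4)

Circle about each station: (x − 83.8)² + (y − 56.3)² = 62.83²; (x + 10.5)² + (y − 46.0)² = 32.60²; (x + 38.5)² + (y + 73.5)² = 141.06².
Subtracting pairs of circle equations eliminates x²+y² and gives linear equations (the radical axes):
-188.6 x − 20.6 y = -5081.03
-244.6 x − 259.6 y = -19257.94
Solving the 2×2 system: x ≈ 21.0, y ≈ 54.4 km.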